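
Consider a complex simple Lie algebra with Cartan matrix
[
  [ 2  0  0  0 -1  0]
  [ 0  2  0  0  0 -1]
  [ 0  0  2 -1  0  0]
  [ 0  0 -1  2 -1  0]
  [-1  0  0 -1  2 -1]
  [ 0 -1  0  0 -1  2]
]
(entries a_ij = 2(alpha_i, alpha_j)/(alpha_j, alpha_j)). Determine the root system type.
The matrix has rank 6 with 2's on the diagonal. Reading the off-diagonal entries as Dynkin edges (a single edge where a_ij = a_ji = -1; a double or triple edge where a_ij * a_ji = 2 or 3), the diagram is a chain of 5 nodes with one extra node attached to the third node from one end (E_6). One simple-root ordering that puts it in standard form is (alpha_3, alpha_1, alpha_4, alpha_5, alpha_6, alpha_2). So the algebra is type E_6.

E_6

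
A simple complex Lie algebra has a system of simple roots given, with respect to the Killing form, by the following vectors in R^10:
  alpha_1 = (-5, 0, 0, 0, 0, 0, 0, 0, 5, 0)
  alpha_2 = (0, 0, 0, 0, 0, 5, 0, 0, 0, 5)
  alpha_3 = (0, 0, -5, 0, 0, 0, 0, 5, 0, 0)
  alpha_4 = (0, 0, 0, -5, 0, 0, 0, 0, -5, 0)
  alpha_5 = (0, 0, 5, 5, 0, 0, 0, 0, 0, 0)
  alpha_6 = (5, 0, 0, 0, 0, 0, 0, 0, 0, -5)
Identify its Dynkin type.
Compute the Cartan integers a_ij = 2(alpha_i, alpha_j)/(alpha_j, alpha_j); the resulting 6x6 Cartan matrix is
[[2, 0, 0, -1, 0, -1], [0, 2, 0, 0, 0, -1], [0, 0, 2, 0, -1, 0], [-1, 0, 0, 2, -1, 0], [0, 0, -1, -1, 2, 0], [-1, -1, 0, 0, 0, 2]].
All simple roots have the same length, so the diagram is simply laced. The associated Dynkin diagram is a chain of 6 nodes with single edges (A_6), so the type is A_6 (the algebra sl(7)).

type A_6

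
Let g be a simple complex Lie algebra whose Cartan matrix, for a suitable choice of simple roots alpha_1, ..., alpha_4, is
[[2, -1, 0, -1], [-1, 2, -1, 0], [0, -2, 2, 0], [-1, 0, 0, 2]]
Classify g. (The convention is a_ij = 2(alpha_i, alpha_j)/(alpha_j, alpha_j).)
C_4

The matrix has rank 4 with 2's on the diagonal. Reading the off-diagonal entries as Dynkin edges (a single edge where a_ij = a_ji = -1; a double or triple edge where a_ij * a_ji = 2 or 3), the diagram is a chain of 4 nodes with a double edge at one end; the terminal node there is the unique long simple root (C_4). One simple-root ordering that puts it in standard form is (alpha_4, alpha_1, alpha_2, alpha_3). So the algebra is type C_4, i.e. sp(8).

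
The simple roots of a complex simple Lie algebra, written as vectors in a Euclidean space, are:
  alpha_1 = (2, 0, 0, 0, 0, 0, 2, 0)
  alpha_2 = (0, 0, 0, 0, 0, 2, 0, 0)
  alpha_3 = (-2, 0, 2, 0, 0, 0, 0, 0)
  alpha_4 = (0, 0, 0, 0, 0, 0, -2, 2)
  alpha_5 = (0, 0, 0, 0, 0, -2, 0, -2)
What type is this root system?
B_5

Compute the Cartan integers a_ij = 2(alpha_i, alpha_j)/(alpha_j, alpha_j); the resulting 5x5 Cartan matrix is
[[2, 0, -1, -1, 0], [0, 2, 0, 0, -1], [-1, 0, 2, 0, 0], [-1, 0, 0, 2, -1], [0, -2, 0, -1, 2]].
The roots have two lengths (squared-length ratio 2:1); the short ones are alpha_{2}. The associated Dynkin diagram is a chain of 5 nodes with a double edge at one end; the terminal node there is the unique short simple root (B_5), so the type is B_5 (the algebra so(11)).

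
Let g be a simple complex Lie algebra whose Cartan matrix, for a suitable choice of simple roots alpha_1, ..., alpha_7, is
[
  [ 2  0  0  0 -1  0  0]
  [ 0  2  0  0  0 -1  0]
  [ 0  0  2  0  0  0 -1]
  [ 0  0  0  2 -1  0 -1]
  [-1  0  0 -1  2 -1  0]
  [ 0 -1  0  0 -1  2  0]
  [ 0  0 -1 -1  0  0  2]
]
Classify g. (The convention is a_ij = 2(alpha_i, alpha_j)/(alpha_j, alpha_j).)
The matrix has rank 7 with 2's on the diagonal. Reading the off-diagonal entries as Dynkin edges (a single edge where a_ij = a_ji = -1; a double or triple edge where a_ij * a_ji = 2 or 3), the diagram is a chain of 6 nodes with one extra node attached to the third node from one end (E_7). One simple-root ordering that puts it in standard form is (alpha_2, alpha_1, alpha_6, alpha_5, alpha_4, alpha_7, alpha_3). So the algebra is type E_7.

E7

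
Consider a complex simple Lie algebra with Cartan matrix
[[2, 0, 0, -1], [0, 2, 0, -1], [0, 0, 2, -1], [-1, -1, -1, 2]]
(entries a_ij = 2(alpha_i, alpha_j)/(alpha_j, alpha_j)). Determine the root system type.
The matrix has rank 4 with 2's on the diagonal. Reading the off-diagonal entries as Dynkin edges (a single edge where a_ij = a_ji = -1; a double or triple edge where a_ij * a_ji = 2 or 3), the diagram is a chain of 2 nodes with a fork of two nodes at one end (D_4). One simple-root ordering that puts it in standard form is (alpha_2, alpha_4, alpha_1, alpha_3). So the algebra is type D_4, i.e. so(8).

D_4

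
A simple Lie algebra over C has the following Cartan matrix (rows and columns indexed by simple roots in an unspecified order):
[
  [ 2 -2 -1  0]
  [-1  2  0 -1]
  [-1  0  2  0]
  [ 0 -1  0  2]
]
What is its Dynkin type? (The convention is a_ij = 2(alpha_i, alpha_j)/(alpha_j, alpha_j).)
F_4

The matrix has rank 4 with 2's on the diagonal. Reading the off-diagonal entries as Dynkin edges (a single edge where a_ij = a_ji = -1; a double or triple edge where a_ij * a_ji = 2 or 3), the diagram is a chain of 4 nodes with a double edge between the middle two (F_4). One simple-root ordering that puts it in standard form is (alpha_3, alpha_1, alpha_2, alpha_4). So the algebra is type F_4.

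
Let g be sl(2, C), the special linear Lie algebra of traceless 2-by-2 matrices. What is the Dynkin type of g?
A_1 (sl(2))

This is sl(2), which has dimension 2^2 - 1 = 3 and rank 2 - 1 = 1 (a Cartan subalgebra is the diagonal traceless matrices). In the classification of classical Lie algebras, the special linear algebra sl(n+1) has type A_n; here n = 1, so the Dynkin diagram is a chain of 1 nodes with single edges (A_1). Hence the type is A_1.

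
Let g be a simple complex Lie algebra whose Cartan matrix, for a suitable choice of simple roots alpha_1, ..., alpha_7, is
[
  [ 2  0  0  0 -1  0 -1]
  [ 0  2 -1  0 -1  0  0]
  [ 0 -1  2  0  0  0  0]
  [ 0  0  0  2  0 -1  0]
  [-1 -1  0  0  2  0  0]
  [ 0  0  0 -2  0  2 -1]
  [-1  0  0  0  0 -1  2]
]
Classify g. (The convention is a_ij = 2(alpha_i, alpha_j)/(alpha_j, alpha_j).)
type B_7

The matrix has rank 7 with 2's on the diagonal. Reading the off-diagonal entries as Dynkin edges (a single edge where a_ij = a_ji = -1; a double or triple edge where a_ij * a_ji = 2 or 3), the diagram is a chain of 7 nodes with a double edge at one end; the terminal node there is the unique short simple root (B_7). One simple-root ordering that puts it in standard form is (alpha_3, alpha_2, alpha_5, alpha_1, alpha_7, alpha_6, alpha_4). So the algebra is type B_7, i.e. so(15).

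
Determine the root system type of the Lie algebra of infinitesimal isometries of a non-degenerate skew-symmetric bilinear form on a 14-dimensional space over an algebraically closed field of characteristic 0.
This is sp(14), which has dimension 14(14+1)/2 = 105 and rank 14/2 = 7. In the classification of classical Lie algebras, the symplectic algebra sp(2n) has type C_n; here n = 7, so the Dynkin diagram is a chain of 7 nodes with a double edge at one end; the terminal node there is the unique long simple root (C_7). Hence the type is C_7.

C_7 (sp(14))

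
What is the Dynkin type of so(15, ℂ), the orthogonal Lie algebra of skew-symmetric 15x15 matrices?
B_7 (so(15))

This is so(15) with 15 odd, which has dimension 15(15-1)/2 = 105 and rank (15-1)/2 = 7. In the classification of classical Lie algebras, the orthogonal algebra so(2n+1) in an odd number of variables has type B_n; here n = 7, so the Dynkin diagram is a chain of 7 nodes with a double edge at one end; the terminal node there is the unique short simple root (B_7). Hence the type is B_7.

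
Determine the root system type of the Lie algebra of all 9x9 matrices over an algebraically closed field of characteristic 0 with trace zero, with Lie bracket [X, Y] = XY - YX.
A_8

This is sl(9), which has dimension 9^2 - 1 = 80 and rank 9 - 1 = 8 (a Cartan subalgebra is the diagonal traceless matrices). In the classification of classical Lie algebras, the special linear algebra sl(n+1) has type A_n; here n = 8, so the Dynkin diagram is a chain of 8 nodes with single edges (A_8). Hence the type is A_8.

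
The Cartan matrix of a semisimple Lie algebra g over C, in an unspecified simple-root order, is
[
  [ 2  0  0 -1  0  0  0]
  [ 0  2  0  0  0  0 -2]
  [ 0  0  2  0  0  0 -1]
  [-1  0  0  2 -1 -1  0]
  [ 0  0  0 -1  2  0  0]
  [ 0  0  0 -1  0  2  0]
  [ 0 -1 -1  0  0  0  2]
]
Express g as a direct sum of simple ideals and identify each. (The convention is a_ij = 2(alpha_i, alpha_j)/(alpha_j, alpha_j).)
C_3 (sp(6)) ⊕ D_4 (so(8))

The diagram associated to this matrix has two connected components: the simple roots {alpha_2, alpha_3, alpha_7} form a chain of 3 nodes with a double edge at one end; the terminal node there is the unique long simple root (C_3), and {alpha_1, alpha_4, alpha_5, alpha_6} form a chain of 2 nodes with a fork of two nodes at one end (D_4). A semisimple Lie algebra decomposes uniquely as the direct sum of simple ideals, one per connected component of its Dynkin diagram, so g ≅ C_3 ⊕ D_4 (dimension 21 + 28 = 49).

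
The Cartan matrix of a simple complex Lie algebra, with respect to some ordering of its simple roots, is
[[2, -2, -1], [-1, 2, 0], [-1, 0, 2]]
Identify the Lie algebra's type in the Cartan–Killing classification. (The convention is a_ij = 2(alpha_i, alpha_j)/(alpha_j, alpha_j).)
The matrix has rank 3 with 2's on the diagonal. Reading the off-diagonal entries as Dynkin edges (a single edge where a_ij = a_ji = -1; a double or triple edge where a_ij * a_ji = 2 or 3), the diagram is a chain of 3 nodes with a double edge at one end; the terminal node there is the unique short simple root (B_3). One simple-root ordering that puts it in standard form is (alpha_3, alpha_1, alpha_2). So the algebra is type B_3, i.e. so(7).

B_3 (so(7))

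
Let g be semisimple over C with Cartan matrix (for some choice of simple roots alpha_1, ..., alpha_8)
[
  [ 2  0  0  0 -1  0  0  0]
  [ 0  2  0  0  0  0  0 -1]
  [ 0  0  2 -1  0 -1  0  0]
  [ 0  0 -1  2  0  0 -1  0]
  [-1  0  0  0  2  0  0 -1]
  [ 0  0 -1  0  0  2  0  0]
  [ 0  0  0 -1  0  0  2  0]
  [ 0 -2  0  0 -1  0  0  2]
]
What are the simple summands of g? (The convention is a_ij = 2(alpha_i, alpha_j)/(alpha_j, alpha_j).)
The diagram associated to this matrix has two connected components: the simple roots {alpha_3, alpha_4, alpha_6, alpha_7} form a chain of 4 nodes with single edges (A_4), and {alpha_1, alpha_2, alpha_5, alpha_8} form a chain of 4 nodes with a double edge at one end; the terminal node there is the unique short simple root (B_4). A semisimple Lie algebra decomposes uniquely as the direct sum of simple ideals, one per connected component of its Dynkin diagram, so g ≅ A_4 ⊕ B_4 (dimension 24 + 36 = 60).

A4 ⊕ B4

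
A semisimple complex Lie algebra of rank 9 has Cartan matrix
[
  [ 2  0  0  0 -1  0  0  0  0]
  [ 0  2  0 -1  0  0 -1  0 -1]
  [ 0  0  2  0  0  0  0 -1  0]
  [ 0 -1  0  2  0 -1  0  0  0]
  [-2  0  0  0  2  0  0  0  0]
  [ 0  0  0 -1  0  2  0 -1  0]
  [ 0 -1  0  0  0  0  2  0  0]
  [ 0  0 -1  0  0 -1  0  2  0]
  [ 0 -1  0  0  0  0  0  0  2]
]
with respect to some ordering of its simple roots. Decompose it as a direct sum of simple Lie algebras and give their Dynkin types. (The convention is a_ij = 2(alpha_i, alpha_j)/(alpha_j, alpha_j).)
B_2 (so(5)) ⊕ D_7 (so(14))

The diagram associated to this matrix has two connected components: the simple roots {alpha_1, alpha_5} form a chain of 2 nodes with a double edge at one end; the terminal node there is the unique short simple root (B_2), and {alpha_2, alpha_3, alpha_4, alpha_6, alpha_7, alpha_8, alpha_9} form a chain of 5 nodes with a fork of two nodes at one end (D_7). A semisimple Lie algebra decomposes uniquely as the direct sum of simple ideals, one per connected component of its Dynkin diagram, so g ≅ B_2 ⊕ D_7 (dimension 10 + 91 = 101).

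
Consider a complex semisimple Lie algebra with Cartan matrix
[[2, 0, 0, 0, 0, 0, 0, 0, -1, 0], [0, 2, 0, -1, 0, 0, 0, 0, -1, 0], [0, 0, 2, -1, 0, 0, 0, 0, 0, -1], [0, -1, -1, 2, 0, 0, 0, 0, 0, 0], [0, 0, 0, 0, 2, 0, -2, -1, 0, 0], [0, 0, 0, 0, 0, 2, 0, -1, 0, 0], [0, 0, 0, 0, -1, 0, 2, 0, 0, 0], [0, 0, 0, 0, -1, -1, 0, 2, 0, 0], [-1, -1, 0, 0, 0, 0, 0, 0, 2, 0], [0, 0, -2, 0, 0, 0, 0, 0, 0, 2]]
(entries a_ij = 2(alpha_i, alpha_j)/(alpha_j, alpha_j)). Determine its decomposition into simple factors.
The diagram associated to this matrix has two connected components: the simple roots {alpha_5, alpha_6, alpha_7, alpha_8} form a chain of 4 nodes with a double edge at one end; the terminal node there is the unique short simple root (B_4), and {alpha_1, alpha_2, alpha_3, alpha_4, alpha_9, alpha_10} form a chain of 6 nodes with a double edge at one end; the terminal node there is the unique long simple root (C_6). A semisimple Lie algebra decomposes uniquely as the direct sum of simple ideals, one per connected component of its Dynkin diagram, so g ≅ B_4 ⊕ C_6 (dimension 36 + 78 = 114).

B4 + C6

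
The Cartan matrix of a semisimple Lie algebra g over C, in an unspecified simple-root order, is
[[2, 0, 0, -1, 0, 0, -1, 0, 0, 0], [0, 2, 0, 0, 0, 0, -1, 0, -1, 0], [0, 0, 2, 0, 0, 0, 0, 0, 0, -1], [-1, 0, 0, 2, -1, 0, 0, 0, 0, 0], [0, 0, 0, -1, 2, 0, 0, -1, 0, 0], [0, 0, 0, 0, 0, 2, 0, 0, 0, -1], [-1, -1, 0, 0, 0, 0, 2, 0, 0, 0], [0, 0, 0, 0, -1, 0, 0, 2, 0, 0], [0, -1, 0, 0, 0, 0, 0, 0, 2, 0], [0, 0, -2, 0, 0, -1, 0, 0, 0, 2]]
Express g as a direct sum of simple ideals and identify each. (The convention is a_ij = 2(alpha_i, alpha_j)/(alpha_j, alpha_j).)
A_7 ⊕ B_3

The diagram associated to this matrix has two connected components: the simple roots {alpha_1, alpha_2, alpha_4, alpha_5, alpha_7, alpha_8, alpha_9} form a chain of 7 nodes with single edges (A_7), and {alpha_3, alpha_6, alpha_10} form a chain of 3 nodes with a double edge at one end; the terminal node there is the unique short simple root (B_3). A semisimple Lie algebra decomposes uniquely as the direct sum of simple ideals, one per connected component of its Dynkin diagram, so g ≅ A_7 ⊕ B_3 (dimension 63 + 21 = 84).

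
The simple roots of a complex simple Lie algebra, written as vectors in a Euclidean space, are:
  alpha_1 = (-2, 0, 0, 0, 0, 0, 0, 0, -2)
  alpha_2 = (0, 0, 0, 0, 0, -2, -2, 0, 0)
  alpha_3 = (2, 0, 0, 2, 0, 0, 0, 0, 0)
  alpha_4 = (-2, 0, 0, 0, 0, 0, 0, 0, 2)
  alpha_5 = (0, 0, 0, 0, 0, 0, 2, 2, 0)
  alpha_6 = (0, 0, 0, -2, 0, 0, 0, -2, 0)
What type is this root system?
type D_6

Compute the Cartan integers a_ij = 2(alpha_i, alpha_j)/(alpha_j, alpha_j); the resulting 6x6 Cartan matrix is
[[2, 0, -1, 0, 0, 0], [0, 2, 0, 0, -1, 0], [-1, 0, 2, -1, 0, -1], [0, 0, -1, 2, 0, 0], [0, -1, 0, 0, 2, -1], [0, 0, -1, 0, -1, 2]].
All simple roots have the same length, so the diagram is simply laced. The associated Dynkin diagram is a chain of 4 nodes with a fork of two nodes at one end (D_6), so the type is D_6 (the algebra so(12)).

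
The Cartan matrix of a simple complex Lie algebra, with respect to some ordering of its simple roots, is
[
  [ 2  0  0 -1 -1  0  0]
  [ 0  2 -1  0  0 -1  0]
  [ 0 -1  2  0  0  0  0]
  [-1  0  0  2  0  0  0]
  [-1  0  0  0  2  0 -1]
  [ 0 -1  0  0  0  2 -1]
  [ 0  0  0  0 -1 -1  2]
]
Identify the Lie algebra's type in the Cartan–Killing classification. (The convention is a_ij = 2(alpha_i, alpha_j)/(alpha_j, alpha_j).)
A_7

The matrix has rank 7 with 2's on the diagonal. Reading the off-diagonal entries as Dynkin edges (a single edge where a_ij = a_ji = -1; a double or triple edge where a_ij * a_ji = 2 or 3), the diagram is a chain of 7 nodes with single edges (A_7). One simple-root ordering that puts it in standard form is (alpha_4, alpha_1, alpha_5, alpha_7, alpha_6, alpha_2, alpha_3). So the algebra is type A_7, i.e. sl(8).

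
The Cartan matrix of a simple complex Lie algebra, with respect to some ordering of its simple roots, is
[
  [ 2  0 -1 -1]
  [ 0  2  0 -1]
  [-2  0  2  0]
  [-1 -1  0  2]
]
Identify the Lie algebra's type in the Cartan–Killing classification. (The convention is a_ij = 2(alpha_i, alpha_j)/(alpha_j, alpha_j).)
C_4

The matrix has rank 4 with 2's on the diagonal. Reading the off-diagonal entries as Dynkin edges (a single edge where a_ij = a_ji = -1; a double or triple edge where a_ij * a_ji = 2 or 3), the diagram is a chain of 4 nodes with a double edge at one end; the terminal node there is the unique long simple root (C_4). One simple-root ordering that puts it in standard form is (alpha_2, alpha_4, alpha_1, alpha_3). So the algebra is type C_4, i.e. sp(8).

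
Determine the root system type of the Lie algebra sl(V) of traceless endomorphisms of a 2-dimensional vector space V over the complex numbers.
This is sl(2), which has dimension 2^2 - 1 = 3 and rank 2 - 1 = 1 (a Cartan subalgebra is the diagonal traceless matrices). In the classification of classical Lie algebras, the special linear algebra sl(n+1) has type A_n; here n = 1, so the Dynkin diagram is a chain of 1 nodes with single edges (A_1). Hence the type is A_1.

A_1 (sl(2))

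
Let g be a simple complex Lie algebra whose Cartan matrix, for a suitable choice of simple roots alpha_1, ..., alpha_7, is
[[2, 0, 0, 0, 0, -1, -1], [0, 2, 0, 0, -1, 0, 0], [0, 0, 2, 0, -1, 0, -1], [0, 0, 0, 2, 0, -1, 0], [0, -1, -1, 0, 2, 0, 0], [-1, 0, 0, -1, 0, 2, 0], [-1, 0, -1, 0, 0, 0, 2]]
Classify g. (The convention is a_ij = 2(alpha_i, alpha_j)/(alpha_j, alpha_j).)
The matrix has rank 7 with 2's on the diagonal. Reading the off-diagonal entries as Dynkin edges (a single edge where a_ij = a_ji = -1; a double or triple edge where a_ij * a_ji = 2 or 3), the diagram is a chain of 7 nodes with single edges (A_7). One simple-root ordering that puts it in standard form is (alpha_4, alpha_6, alpha_1, alpha_7, alpha_3, alpha_5, alpha_2). So the algebra is type A_7, i.e. sl(8).

A7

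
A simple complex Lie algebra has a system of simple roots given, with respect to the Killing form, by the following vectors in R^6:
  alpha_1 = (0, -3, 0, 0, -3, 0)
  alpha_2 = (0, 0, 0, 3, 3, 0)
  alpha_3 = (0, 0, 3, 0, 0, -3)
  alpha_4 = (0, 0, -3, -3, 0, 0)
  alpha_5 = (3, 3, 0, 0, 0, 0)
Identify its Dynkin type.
A5

Compute the Cartan integers a_ij = 2(alpha_i, alpha_j)/(alpha_j, alpha_j); the resulting 5x5 Cartan matrix is
[[2, -1, 0, 0, -1], [-1, 2, 0, -1, 0], [0, 0, 2, -1, 0], [0, -1, -1, 2, 0], [-1, 0, 0, 0, 2]].
All simple roots have the same length, so the diagram is simply laced. The associated Dynkin diagram is a chain of 5 nodes with single edges (A_5), so the type is A_5 (the algebra sl(6)).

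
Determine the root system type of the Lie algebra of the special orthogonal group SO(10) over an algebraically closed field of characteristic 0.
type D_5

This is so(10) with 10 even, which has dimension 10(10-1)/2 = 45 and rank 10/2 = 5. In the classification of classical Lie algebras, the orthogonal algebra so(2n) in an even number of variables has type D_n; here n = 5, so the Dynkin diagram is a chain of 3 nodes with a fork of two nodes at one end (D_5). Hence the type is D_5.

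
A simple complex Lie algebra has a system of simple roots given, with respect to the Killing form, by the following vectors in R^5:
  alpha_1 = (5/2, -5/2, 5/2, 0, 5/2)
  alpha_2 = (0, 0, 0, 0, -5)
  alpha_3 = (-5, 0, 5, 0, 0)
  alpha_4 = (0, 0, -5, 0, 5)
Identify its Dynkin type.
Compute the Cartan integers a_ij = 2(alpha_i, alpha_j)/(alpha_j, alpha_j); the resulting 4x4 Cartan matrix is
[[2, -1, 0, 0], [-1, 2, 0, -1], [0, 0, 2, -1], [0, -2, -1, 2]].
The roots have two lengths (squared-length ratio 2:1); the short ones are alpha_{1,2}. The associated Dynkin diagram is a chain of 4 nodes with a double edge between the middle two (F_4), so the type is F_4.

F_4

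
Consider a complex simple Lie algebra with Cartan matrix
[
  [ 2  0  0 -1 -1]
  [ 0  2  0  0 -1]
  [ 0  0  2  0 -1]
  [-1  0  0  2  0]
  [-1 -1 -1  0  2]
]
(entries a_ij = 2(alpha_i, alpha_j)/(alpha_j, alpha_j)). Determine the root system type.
The matrix has rank 5 with 2's on the diagonal. Reading the off-diagonal entries as Dynkin edges (a single edge where a_ij = a_ji = -1; a double or triple edge where a_ij * a_ji = 2 or 3), the diagram is a chain of 3 nodes with a fork of two nodes at one end (D_5). One simple-root ordering that puts it in standard form is (alpha_4, alpha_1, alpha_5, alpha_3, alpha_2). So the algebra is type D_5, i.e. so(10).

D_5 (so(10))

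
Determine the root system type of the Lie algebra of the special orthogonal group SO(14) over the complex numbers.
This is so(14) with 14 even, which has dimension 14(14-1)/2 = 91 and rank 14/2 = 7. In the classification of classical Lie algebras, the orthogonal algebra so(2n) in an even number of variables has type D_n; here n = 7, so the Dynkin diagram is a chain of 5 nodes with a fork of two nodes at one end (D_7). Hence the type is D_7.

type D_7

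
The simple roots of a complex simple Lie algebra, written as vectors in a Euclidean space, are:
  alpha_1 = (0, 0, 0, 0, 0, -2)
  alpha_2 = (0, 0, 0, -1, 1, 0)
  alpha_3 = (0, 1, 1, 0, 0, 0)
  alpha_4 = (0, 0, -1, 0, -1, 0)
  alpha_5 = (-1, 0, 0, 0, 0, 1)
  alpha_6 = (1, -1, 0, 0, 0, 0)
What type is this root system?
C_6

Compute the Cartan integers a_ij = 2(alpha_i, alpha_j)/(alpha_j, alpha_j); the resulting 6x6 Cartan matrix is
[[2, 0, 0, 0, -2, 0], [0, 2, 0, -1, 0, 0], [0, 0, 2, -1, 0, -1], [0, -1, -1, 2, 0, 0], [-1, 0, 0, 0, 2, -1], [0, 0, -1, 0, -1, 2]].
The roots have two lengths (squared-length ratio 2:1); the short ones are alpha_{2,3,4,5,6}. The associated Dynkin diagram is a chain of 6 nodes with a double edge at one end; the terminal node there is the unique long simple root (C_6), so the type is C_6 (the algebra sp(12)).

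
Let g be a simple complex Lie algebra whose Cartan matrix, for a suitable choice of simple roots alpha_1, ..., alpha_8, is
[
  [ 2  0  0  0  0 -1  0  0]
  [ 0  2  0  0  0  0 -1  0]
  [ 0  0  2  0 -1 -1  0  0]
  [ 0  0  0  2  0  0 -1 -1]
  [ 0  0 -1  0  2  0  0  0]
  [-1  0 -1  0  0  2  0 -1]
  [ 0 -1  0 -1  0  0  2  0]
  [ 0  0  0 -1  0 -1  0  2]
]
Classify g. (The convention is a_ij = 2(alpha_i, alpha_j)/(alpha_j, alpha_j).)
type E_8

The matrix has rank 8 with 2's on the diagonal. Reading the off-diagonal entries as Dynkin edges (a single edge where a_ij = a_ji = -1; a double or triple edge where a_ij * a_ji = 2 or 3), the diagram is a chain of 7 nodes with one extra node attached to the third node from one end (E_8). One simple-root ordering that puts it in standard form is (alpha_5, alpha_1, alpha_3, alpha_6, alpha_8, alpha_4, alpha_7, alpha_2). So the algebra is type E_8.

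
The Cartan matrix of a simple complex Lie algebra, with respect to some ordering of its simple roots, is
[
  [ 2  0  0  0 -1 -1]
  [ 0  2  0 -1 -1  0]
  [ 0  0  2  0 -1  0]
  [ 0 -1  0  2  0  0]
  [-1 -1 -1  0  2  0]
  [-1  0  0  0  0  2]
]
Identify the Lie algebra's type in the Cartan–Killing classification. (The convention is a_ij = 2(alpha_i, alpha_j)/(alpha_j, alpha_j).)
E_6

The matrix has rank 6 with 2's on the diagonal. Reading the off-diagonal entries as Dynkin edges (a single edge where a_ij = a_ji = -1; a double or triple edge where a_ij * a_ji = 2 or 3), the diagram is a chain of 5 nodes with one extra node attached to the third node from one end (E_6). One simple-root ordering that puts it in standard form is (alpha_6, alpha_3, alpha_1, alpha_5, alpha_2, alpha_4). So the algebra is type E_6.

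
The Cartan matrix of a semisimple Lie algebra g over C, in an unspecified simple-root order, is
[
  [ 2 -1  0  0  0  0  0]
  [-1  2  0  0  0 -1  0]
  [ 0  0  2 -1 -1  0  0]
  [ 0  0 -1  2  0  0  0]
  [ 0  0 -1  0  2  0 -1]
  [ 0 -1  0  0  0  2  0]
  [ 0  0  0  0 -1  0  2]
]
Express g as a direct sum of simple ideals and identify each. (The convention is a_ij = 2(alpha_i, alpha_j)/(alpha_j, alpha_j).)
The diagram associated to this matrix has two connected components: the simple roots {alpha_1, alpha_2, alpha_6} form a chain of 3 nodes with single edges (A_3), and {alpha_3, alpha_4, alpha_5, alpha_7} form a chain of 4 nodes with single edges (A_4). A semisimple Lie algebra decomposes uniquely as the direct sum of simple ideals, one per connected component of its Dynkin diagram, so g ≅ A_3 ⊕ A_4 (dimension 15 + 24 = 39).

type A_3 ⊕ type A_4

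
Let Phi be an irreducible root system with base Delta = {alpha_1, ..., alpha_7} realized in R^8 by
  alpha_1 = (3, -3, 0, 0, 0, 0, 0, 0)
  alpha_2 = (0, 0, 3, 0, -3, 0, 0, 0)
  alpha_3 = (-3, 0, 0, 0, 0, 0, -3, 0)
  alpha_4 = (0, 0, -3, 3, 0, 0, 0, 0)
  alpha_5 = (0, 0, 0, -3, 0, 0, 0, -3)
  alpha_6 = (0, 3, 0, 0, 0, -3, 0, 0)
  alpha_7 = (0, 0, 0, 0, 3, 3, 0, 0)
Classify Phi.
Compute the Cartan integers a_ij = 2(alpha_i, alpha_j)/(alpha_j, alpha_j); the resulting 7x7 Cartan matrix is
[[2, 0, -1, 0, 0, -1, 0], [0, 2, 0, -1, 0, 0, -1], [-1, 0, 2, 0, 0, 0, 0], [0, -1, 0, 2, -1, 0, 0], [0, 0, 0, -1, 2, 0, 0], [-1, 0, 0, 0, 0, 2, -1], [0, -1, 0, 0, 0, -1, 2]].
All simple roots have the same length, so the diagram is simply laced. The associated Dynkin diagram is a chain of 7 nodes with single edges (A_7), so the type is A_7 (the algebra sl(8)).

type A_7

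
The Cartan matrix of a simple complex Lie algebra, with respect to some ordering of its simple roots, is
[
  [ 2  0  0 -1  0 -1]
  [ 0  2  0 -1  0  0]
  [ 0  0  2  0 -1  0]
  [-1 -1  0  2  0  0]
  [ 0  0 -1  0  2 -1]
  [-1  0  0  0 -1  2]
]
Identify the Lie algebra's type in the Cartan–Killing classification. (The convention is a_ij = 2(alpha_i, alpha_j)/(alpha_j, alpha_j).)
A6

The matrix has rank 6 with 2's on the diagonal. Reading the off-diagonal entries as Dynkin edges (a single edge where a_ij = a_ji = -1; a double or triple edge where a_ij * a_ji = 2 or 3), the diagram is a chain of 6 nodes with single edges (A_6). One simple-root ordering that puts it in standard form is (alpha_2, alpha_4, alpha_1, alpha_6, alpha_5, alpha_3). So the algebra is type A_6, i.e. sl(7).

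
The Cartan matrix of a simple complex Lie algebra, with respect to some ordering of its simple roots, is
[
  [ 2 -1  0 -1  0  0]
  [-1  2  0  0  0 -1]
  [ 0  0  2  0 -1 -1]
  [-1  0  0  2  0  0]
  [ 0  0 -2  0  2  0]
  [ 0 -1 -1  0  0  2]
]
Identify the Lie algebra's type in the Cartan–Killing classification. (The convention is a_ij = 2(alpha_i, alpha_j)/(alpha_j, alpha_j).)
The matrix has rank 6 with 2's on the diagonal. Reading the off-diagonal entries as Dynkin edges (a single edge where a_ij = a_ji = -1; a double or triple edge where a_ij * a_ji = 2 or 3), the diagram is a chain of 6 nodes with a double edge at one end; the terminal node there is the unique long simple root (C_6). One simple-root ordering that puts it in standard form is (alpha_4, alpha_1, alpha_2, alpha_6, alpha_3, alpha_5). So the algebra is type C_6, i.e. sp(12).

C_6 (sp(12))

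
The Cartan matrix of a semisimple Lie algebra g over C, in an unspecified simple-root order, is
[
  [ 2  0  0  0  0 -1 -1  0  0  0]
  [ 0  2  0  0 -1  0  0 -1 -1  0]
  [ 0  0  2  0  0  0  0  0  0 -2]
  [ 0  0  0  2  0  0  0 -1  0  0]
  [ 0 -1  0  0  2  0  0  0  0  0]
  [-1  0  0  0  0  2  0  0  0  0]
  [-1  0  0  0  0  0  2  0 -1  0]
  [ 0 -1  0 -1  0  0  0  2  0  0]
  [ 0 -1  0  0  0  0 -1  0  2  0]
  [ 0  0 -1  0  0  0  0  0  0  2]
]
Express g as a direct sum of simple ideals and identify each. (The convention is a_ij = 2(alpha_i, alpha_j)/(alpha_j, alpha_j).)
The diagram associated to this matrix has two connected components: the simple roots {alpha_3, alpha_10} form a chain of 2 nodes with a double edge at one end; the terminal node there is the unique short simple root (B_2), and {alpha_1, alpha_2, alpha_4, alpha_5, alpha_6, alpha_7, alpha_8, alpha_9} form a chain of 7 nodes with one extra node attached to the third node from one end (E_8). A semisimple Lie algebra decomposes uniquely as the direct sum of simple ideals, one per connected component of its Dynkin diagram, so g ≅ B_2 ⊕ E_8 (dimension 10 + 248 = 258).

B2 + E8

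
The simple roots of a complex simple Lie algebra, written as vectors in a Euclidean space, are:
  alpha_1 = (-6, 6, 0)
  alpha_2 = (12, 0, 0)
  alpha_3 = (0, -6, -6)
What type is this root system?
Compute the Cartan integers a_ij = 2(alpha_i, alpha_j)/(alpha_j, alpha_j); the resulting 3x3 Cartan matrix is
[[2, -1, -1], [-2, 2, 0], [-1, 0, 2]].
The roots have two lengths (squared-length ratio 2:1); the short ones are alpha_{1,3}. The associated Dynkin diagram is a chain of 3 nodes with a double edge at one end; the terminal node there is the unique long simple root (C_3), so the type is C_3 (the algebra sp(6)).

C_3 (sp(6))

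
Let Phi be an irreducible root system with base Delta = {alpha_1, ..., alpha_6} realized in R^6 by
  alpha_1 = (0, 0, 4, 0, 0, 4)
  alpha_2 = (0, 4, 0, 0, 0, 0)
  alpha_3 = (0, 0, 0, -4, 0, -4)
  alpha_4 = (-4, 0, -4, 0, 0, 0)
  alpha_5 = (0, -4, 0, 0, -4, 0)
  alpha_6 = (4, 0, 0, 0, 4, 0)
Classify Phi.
B6

Compute the Cartan integers a_ij = 2(alpha_i, alpha_j)/(alpha_j, alpha_j); the resulting 6x6 Cartan matrix is
[[2, 0, -1, -1, 0, 0], [0, 2, 0, 0, -1, 0], [-1, 0, 2, 0, 0, 0], [-1, 0, 0, 2, 0, -1], [0, -2, 0, 0, 2, -1], [0, 0, 0, -1, -1, 2]].
The roots have two lengths (squared-length ratio 2:1); the short ones are alpha_{2}. The associated Dynkin diagram is a chain of 6 nodes with a double edge at one end; the terminal node there is the unique short simple root (B_6), so the type is B_6 (the algebra so(13)).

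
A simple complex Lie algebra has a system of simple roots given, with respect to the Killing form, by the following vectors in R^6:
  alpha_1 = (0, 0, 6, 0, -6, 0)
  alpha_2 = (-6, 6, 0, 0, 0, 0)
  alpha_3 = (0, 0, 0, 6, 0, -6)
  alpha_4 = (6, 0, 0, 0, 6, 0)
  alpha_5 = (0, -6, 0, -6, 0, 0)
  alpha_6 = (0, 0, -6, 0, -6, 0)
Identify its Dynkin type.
Compute the Cartan integers a_ij = 2(alpha_i, alpha_j)/(alpha_j, alpha_j); the resulting 6x6 Cartan matrix is
[[2, 0, 0, -1, 0, 0], [0, 2, 0, -1, -1, 0], [0, 0, 2, 0, -1, 0], [-1, -1, 0, 2, 0, -1], [0, -1, -1, 0, 2, 0], [0, 0, 0, -1, 0, 2]].
All simple roots have the same length, so the diagram is simply laced. The associated Dynkin diagram is a chain of 4 nodes with a fork of two nodes at one end (D_6), so the type is D_6 (the algebra so(12)).

D_6 (so(12))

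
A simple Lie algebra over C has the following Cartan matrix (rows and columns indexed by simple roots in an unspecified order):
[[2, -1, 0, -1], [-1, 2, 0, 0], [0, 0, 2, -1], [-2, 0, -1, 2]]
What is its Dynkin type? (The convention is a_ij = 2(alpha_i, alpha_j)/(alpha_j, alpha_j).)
F_4

The matrix has rank 4 with 2's on the diagonal. Reading the off-diagonal entries as Dynkin edges (a single edge where a_ij = a_ji = -1; a double or triple edge where a_ij * a_ji = 2 or 3), the diagram is a chain of 4 nodes with a double edge between the middle two (F_4). One simple-root ordering that puts it in standard form is (alpha_3, alpha_4, alpha_1, alpha_2). So the algebra is type F_4.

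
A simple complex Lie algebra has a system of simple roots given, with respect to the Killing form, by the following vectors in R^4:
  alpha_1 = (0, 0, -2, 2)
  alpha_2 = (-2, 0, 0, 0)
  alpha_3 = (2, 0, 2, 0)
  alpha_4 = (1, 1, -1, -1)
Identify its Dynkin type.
F_4

Compute the Cartan integers a_ij = 2(alpha_i, alpha_j)/(alpha_j, alpha_j); the resulting 4x4 Cartan matrix is
[[2, 0, -1, 0], [0, 2, -1, -1], [-1, -2, 2, 0], [0, -1, 0, 2]].
The roots have two lengths (squared-length ratio 2:1); the short ones are alpha_{2,4}. The associated Dynkin diagram is a chain of 4 nodes with a double edge between the middle two (F_4), so the type is F_4.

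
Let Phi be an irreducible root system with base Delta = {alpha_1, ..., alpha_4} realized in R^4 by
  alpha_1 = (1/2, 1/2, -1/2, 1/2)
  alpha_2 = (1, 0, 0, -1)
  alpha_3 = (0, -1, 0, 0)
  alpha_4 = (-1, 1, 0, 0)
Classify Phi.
Compute the Cartan integers a_ij = 2(alpha_i, alpha_j)/(alpha_j, alpha_j); the resulting 4x4 Cartan matrix is
[[2, 0, -1, 0], [0, 2, 0, -1], [-1, 0, 2, -1], [0, -1, -2, 2]].
The roots have two lengths (squared-length ratio 2:1); the short ones are alpha_{1,3}. The associated Dynkin diagram is a chain of 4 nodes with a double edge between the middle two (F_4), so the type is F_4.

F4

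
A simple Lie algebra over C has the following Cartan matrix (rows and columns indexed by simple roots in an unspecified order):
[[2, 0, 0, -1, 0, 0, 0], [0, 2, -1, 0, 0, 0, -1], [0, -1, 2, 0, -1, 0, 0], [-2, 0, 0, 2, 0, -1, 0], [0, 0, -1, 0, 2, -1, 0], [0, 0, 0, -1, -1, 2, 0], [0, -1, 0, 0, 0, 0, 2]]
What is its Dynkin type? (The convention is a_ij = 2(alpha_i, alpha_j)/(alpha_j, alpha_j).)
The matrix has rank 7 with 2's on the diagonal. Reading the off-diagonal entries as Dynkin edges (a single edge where a_ij = a_ji = -1; a double or triple edge where a_ij * a_ji = 2 or 3), the diagram is a chain of 7 nodes with a double edge at one end; the terminal node there is the unique short simple root (B_7). One simple-root ordering that puts it in standard form is (alpha_7, alpha_2, alpha_3, alpha_5, alpha_6, alpha_4, alpha_1). So the algebra is type B_7, i.e. so(15).

B7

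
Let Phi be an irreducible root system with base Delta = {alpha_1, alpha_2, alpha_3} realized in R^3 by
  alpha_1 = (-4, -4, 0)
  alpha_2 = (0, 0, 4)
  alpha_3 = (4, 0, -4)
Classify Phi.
B_3

Compute the Cartan integers a_ij = 2(alpha_i, alpha_j)/(alpha_j, alpha_j); the resulting 3x3 Cartan matrix is
[[2, 0, -1], [0, 2, -1], [-1, -2, 2]].
The roots have two lengths (squared-length ratio 2:1); the short ones are alpha_{2}. The associated Dynkin diagram is a chain of 3 nodes with a double edge at one end; the terminal node there is the unique short simple root (B_3), so the type is B_3 (the algebra so(7)).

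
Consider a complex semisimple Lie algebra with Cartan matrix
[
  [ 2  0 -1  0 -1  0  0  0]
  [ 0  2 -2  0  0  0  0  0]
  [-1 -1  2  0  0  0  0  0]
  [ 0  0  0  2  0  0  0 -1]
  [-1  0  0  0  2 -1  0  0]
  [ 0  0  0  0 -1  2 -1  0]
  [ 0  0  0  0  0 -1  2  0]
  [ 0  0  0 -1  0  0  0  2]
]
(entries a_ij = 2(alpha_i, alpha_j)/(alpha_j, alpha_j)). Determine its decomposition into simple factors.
A_2 (sl(3)) + C_6 (sp(12))

The diagram associated to this matrix has two connected components: the simple roots {alpha_4, alpha_8} form a chain of 2 nodes with single edges (A_2), and {alpha_1, alpha_2, alpha_3, alpha_5, alpha_6, alpha_7} form a chain of 6 nodes with a double edge at one end; the terminal node there is the unique long simple root (C_6). A semisimple Lie algebra decomposes uniquely as the direct sum of simple ideals, one per connected component of its Dynkin diagram, so g ≅ A_2 ⊕ C_6 (dimension 8 + 78 = 86).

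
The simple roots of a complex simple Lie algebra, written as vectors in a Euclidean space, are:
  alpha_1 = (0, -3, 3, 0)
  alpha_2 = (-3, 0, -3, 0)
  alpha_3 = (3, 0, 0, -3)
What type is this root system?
type A_3

Compute the Cartan integers a_ij = 2(alpha_i, alpha_j)/(alpha_j, alpha_j); the resulting 3x3 Cartan matrix is
[[2, -1, 0], [-1, 2, -1], [0, -1, 2]].
All simple roots have the same length, so the diagram is simply laced. The associated Dynkin diagram is a chain of 3 nodes with single edges (A_3), so the type is A_3 (the algebra sl(4)).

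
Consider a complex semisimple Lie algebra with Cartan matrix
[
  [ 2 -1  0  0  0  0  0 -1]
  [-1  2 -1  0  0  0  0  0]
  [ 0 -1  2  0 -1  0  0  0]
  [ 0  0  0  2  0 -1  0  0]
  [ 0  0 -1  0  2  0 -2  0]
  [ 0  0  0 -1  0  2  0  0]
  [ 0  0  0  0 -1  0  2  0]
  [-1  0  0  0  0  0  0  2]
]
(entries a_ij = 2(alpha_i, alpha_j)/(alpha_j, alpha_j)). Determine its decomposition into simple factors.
A_2 + B_6

The diagram associated to this matrix has two connected components: the simple roots {alpha_4, alpha_6} form a chain of 2 nodes with single edges (A_2), and {alpha_1, alpha_2, alpha_3, alpha_5, alpha_7, alpha_8} form a chain of 6 nodes with a double edge at one end; the terminal node there is the unique short simple root (B_6). A semisimple Lie algebra decomposes uniquely as the direct sum of simple ideals, one per connected component of its Dynkin diagram, so g ≅ A_2 ⊕ B_6 (dimension 8 + 78 = 86).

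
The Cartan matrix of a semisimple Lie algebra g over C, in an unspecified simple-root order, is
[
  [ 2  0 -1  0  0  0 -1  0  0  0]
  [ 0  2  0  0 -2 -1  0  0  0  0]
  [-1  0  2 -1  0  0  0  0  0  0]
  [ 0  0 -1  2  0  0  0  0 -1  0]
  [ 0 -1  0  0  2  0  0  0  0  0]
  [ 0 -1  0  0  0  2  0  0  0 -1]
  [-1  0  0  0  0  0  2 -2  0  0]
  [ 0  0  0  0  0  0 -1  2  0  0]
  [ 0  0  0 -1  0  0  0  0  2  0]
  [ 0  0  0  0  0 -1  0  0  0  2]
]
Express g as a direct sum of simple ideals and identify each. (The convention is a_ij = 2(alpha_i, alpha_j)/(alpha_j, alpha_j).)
B4 ⊕ B6

The diagram associated to this matrix has two connected components: the simple roots {alpha_2, alpha_5, alpha_6, alpha_10} form a chain of 4 nodes with a double edge at one end; the terminal node there is the unique short simple root (B_4), and {alpha_1, alpha_3, alpha_4, alpha_7, alpha_8, alpha_9} form a chain of 6 nodes with a double edge at one end; the terminal node there is the unique short simple root (B_6). A semisimple Lie algebra decomposes uniquely as the direct sum of simple ideals, one per connected component of its Dynkin diagram, so g ≅ B_4 ⊕ B_6 (dimension 36 + 78 = 114).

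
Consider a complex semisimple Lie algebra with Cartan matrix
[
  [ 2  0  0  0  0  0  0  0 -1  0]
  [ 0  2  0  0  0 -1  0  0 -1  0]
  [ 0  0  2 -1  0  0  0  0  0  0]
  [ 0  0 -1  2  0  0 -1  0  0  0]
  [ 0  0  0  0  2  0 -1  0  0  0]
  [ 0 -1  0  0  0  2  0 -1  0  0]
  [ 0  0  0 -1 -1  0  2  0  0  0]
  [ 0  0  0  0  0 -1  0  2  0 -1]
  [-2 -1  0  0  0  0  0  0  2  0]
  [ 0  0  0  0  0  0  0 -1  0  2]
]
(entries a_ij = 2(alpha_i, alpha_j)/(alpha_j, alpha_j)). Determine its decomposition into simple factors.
The diagram associated to this matrix has two connected components: the simple roots {alpha_3, alpha_4, alpha_5, alpha_7} form a chain of 4 nodes with single edges (A_4), and {alpha_1, alpha_2, alpha_6, alpha_8, alpha_9, alpha_10} form a chain of 6 nodes with a double edge at one end; the terminal node there is the unique short simple root (B_6). A semisimple Lie algebra decomposes uniquely as the direct sum of simple ideals, one per connected component of its Dynkin diagram, so g ≅ A_4 ⊕ B_6 (dimension 24 + 78 = 102).

A_4 + B_6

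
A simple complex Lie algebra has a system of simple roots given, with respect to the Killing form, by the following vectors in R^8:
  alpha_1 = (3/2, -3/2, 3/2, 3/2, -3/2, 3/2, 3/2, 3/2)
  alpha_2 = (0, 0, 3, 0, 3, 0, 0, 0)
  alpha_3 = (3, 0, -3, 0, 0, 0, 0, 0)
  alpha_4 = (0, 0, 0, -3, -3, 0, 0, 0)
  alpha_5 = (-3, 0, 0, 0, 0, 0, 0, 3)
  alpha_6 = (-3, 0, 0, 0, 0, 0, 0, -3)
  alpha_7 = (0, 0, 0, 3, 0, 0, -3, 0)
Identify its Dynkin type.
E7

Compute the Cartan integers a_ij = 2(alpha_i, alpha_j)/(alpha_j, alpha_j); the resulting 7x7 Cartan matrix is
[[2, 0, 0, 0, 0, -1, 0], [0, 2, -1, -1, 0, 0, 0], [0, -1, 2, 0, -1, -1, 0], [0, -1, 0, 2, 0, 0, -1], [0, 0, -1, 0, 2, 0, 0], [-1, 0, -1, 0, 0, 2, 0], [0, 0, 0, -1, 0, 0, 2]].
All simple roots have the same length, so the diagram is simply laced. The associated Dynkin diagram is a chain of 6 nodes with one extra node attached to the third node from one end (E_7), so the type is E_7.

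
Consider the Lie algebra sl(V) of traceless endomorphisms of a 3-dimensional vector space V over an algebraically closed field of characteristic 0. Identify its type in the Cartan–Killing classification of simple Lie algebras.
This is sl(3), which has dimension 3^2 - 1 = 8 and rank 3 - 1 = 2 (a Cartan subalgebra is the diagonal traceless matrices). In the classification of classical Lie algebras, the special linear algebra sl(n+1) has type A_n; here n = 2, so the Dynkin diagram is a chain of 2 nodes with single edges (A_2). Hence the type is A_2.

A2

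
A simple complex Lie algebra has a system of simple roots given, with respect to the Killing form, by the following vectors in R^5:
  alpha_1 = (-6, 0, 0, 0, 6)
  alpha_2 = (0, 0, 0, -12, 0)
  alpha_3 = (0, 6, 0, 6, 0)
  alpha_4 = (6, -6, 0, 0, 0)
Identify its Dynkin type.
C_4 (sp(8))

Compute the Cartan integers a_ij = 2(alpha_i, alpha_j)/(alpha_j, alpha_j); the resulting 4x4 Cartan matrix is
[[2, 0, 0, -1], [0, 2, -2, 0], [0, -1, 2, -1], [-1, 0, -1, 2]].
The roots have two lengths (squared-length ratio 2:1); the short ones are alpha_{1,3,4}. The associated Dynkin diagram is a chain of 4 nodes with a double edge at one end; the terminal node there is the unique long simple root (C_4), so the type is C_4 (the algebra sp(8)).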